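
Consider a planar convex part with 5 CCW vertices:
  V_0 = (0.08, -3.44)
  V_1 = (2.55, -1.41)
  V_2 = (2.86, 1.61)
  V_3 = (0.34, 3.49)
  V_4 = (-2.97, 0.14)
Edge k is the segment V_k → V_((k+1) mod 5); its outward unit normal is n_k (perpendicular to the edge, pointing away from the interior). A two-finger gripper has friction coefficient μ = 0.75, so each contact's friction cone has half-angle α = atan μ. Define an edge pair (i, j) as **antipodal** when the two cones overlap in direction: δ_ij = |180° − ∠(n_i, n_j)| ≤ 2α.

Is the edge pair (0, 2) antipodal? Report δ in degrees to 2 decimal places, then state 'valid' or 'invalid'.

α = atan 0.75 = 36.87°;  2α = 73.74°
edge 0: e_0 = (+2.47, +2.03);  n_0 = (+0.6349, -0.7726)
edge 2: e_2 = (-2.52, +1.88);  n_2 = (+0.5980, +0.8015)
∠(n_0, n_2) = 103.86°
δ = |180° − 103.86°| = 76.14°
76.14° > 2α = 73.74°  →  invalid

δ = 76.14°, invalid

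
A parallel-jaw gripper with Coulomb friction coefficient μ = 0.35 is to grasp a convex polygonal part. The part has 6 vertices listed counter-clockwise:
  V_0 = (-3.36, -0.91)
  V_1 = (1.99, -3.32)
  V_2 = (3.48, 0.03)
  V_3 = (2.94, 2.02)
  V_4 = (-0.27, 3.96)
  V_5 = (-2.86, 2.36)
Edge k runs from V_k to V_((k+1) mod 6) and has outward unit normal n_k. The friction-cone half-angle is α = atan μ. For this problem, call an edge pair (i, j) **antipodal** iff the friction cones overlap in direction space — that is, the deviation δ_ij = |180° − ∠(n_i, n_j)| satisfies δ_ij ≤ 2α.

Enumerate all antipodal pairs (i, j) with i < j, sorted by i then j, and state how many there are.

α = atan 0.35 = 19.29°;  2α = 38.58°
n_0 = (-0.4107, -0.9118)
n_1 = (+0.9137, -0.4064)
n_2 = (+0.9651, +0.2619)
n_3 = (+0.5172, +0.8558)
n_4 = (-0.5256, +0.8508)
n_5 = (-0.9885, +0.1511)
  (0,1): δ = 89.73°  ·
  (0,2): δ = 50.57°  ·
  (0,3): δ = 6.90°  ✓
  (0,4): δ = 55.96°  ·
  (0,5): δ = 105.56°  ·
  (1,2): δ = 140.84°  ·
  (1,3): δ = 97.17°  ·
  (1,4): δ = 34.32°  ✓
  (1,5): δ = 15.28°  ✓
  (2,3): δ = 136.33°  ·
  (2,4): δ = 73.48°  ·
  (2,5): δ = 23.88°  ✓
  (3,4): δ = 117.15°  ·
  (3,5): δ = 67.55°  ·
  (4,5): δ = 130.40°  ·
antipodal pairs: 4

count = 4; pairs: (0,3), (1,4), (1,5), (2,5)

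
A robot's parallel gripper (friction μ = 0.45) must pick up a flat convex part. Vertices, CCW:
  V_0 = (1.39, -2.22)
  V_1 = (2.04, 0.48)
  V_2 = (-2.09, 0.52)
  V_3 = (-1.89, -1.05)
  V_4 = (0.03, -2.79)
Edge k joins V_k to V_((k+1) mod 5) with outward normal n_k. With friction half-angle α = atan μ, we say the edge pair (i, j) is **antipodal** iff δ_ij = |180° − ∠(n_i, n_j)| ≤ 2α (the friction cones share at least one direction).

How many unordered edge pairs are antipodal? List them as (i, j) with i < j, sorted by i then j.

α = atan 0.45 = 24.23°;  2α = 48.46°
n_0 = (+0.9722, -0.2341)
n_1 = (+0.0097, +1.0000)
n_2 = (-0.9920, -0.1264)
n_3 = (-0.6715, -0.7410)
n_4 = (+0.3865, -0.9223)
  (0,1): δ = 77.02°  ·
  (0,2): δ = 20.80°  ✓
  (0,3): δ = 61.35°  ·
  (0,4): δ = 126.28°  ·
  (1,2): δ = 82.19°  ·
  (1,3): δ = 41.63°  ✓
  (1,4): δ = 23.29°  ✓
  (2,3): δ = 139.44°  ·
  (2,4): δ = 74.52°  ·
  (3,4): δ = 115.08°  ·
antipodal pairs: 3

count = 3; pairs: (0,2), (1,3), (1,4)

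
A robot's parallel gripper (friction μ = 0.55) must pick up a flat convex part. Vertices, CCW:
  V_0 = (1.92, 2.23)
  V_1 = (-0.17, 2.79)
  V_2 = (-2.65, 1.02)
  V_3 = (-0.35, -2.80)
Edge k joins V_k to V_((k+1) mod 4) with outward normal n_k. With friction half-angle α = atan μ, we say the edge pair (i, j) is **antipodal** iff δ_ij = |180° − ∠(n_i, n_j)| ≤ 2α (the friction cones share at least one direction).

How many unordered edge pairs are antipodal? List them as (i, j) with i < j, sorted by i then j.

count = 3; pairs: (0,2), (1,3), (2,3)

α = atan 0.55 = 28.81°;  2α = 57.62°
n_0 = (+0.2588, +0.9659)
n_1 = (-0.5809, +0.8140)
n_2 = (-0.8567, -0.5158)
n_3 = (+0.9115, -0.4113)
  (0,1): δ = 129.48°  ·
  (0,2): δ = 43.95°  ✓
  (0,3): δ = 80.71°  ·
  (1,2): δ = 94.46°  ·
  (1,3): δ = 30.19°  ✓
  (2,3): δ = 55.34°  ✓
antipodal pairs: 3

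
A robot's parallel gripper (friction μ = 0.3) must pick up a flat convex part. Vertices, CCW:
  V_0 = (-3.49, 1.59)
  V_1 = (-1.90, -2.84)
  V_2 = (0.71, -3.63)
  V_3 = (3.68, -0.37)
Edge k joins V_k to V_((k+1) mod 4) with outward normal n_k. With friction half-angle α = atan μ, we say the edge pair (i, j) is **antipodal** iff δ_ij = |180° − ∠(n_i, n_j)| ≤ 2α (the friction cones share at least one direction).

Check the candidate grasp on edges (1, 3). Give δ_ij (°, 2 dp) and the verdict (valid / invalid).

δ = 1.55°, valid

α = atan 0.3 = 16.70°;  2α = 33.40°
edge 1: e_1 = (+2.61, -0.79);  n_1 = (-0.2897, -0.9571)
edge 3: e_3 = (-7.17, +1.96);  n_3 = (+0.2637, +0.9646)
∠(n_1, n_3) = 178.45°
δ = |180° − 178.45°| = 1.55°
1.55° ≤ 2α = 33.40°  →  valid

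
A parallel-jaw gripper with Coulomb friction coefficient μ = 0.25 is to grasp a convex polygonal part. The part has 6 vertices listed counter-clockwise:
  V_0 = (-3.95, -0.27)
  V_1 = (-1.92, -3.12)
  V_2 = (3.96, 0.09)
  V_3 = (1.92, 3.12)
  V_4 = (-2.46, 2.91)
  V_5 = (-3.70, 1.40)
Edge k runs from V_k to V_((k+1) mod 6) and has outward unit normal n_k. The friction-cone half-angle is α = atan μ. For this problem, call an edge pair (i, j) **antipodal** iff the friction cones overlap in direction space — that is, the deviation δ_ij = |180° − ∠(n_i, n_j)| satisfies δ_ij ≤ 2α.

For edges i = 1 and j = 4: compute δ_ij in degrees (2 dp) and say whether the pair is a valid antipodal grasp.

α = atan 0.25 = 14.04°;  2α = 28.07°
edge 1: e_1 = (+5.88, +3.21);  n_1 = (+0.4792, -0.8777)
edge 4: e_4 = (-1.24, -1.51);  n_4 = (-0.7728, +0.6346)
∠(n_1, n_4) = 158.02°
δ = |180° − 158.02°| = 21.98°
21.98° ≤ 2α = 28.07°  →  valid

δ = 21.98°, valid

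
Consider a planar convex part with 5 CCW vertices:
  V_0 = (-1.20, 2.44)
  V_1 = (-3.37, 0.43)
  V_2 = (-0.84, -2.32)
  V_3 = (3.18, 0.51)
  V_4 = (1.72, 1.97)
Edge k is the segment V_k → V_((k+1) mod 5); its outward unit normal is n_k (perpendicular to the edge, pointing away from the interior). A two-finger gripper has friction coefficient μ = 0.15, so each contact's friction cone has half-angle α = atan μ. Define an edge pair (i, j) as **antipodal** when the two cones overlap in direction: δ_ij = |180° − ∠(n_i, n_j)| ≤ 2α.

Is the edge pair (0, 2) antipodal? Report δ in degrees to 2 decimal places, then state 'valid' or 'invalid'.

α = atan 0.15 = 8.53°;  2α = 17.06°
edge 0: e_0 = (-2.17, -2.01);  n_0 = (-0.6795, +0.7336)
edge 2: e_2 = (+4.02, +2.83);  n_2 = (+0.5756, -0.8177)
∠(n_0, n_2) = 172.34°
δ = |180° − 172.34°| = 7.66°
7.66° ≤ 2α = 17.06°  →  valid

δ = 7.66°, valid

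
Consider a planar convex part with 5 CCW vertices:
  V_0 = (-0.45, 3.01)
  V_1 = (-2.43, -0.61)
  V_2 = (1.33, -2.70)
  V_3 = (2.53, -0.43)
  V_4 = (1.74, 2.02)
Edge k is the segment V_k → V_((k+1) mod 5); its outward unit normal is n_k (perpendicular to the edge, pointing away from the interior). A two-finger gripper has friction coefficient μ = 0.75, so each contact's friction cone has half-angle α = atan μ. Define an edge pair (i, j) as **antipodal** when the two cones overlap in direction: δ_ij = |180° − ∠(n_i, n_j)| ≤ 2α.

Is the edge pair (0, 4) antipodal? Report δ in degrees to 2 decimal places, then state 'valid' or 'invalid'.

δ = 94.35°, invalid

α = atan 0.75 = 36.87°;  2α = 73.74°
edge 0: e_0 = (-1.98, -3.62);  n_0 = (-0.8773, +0.4799)
edge 4: e_4 = (-2.19, +0.99);  n_4 = (+0.4119, +0.9112)
∠(n_0, n_4) = 85.65°
δ = |180° − 85.65°| = 94.35°
94.35° > 2α = 73.74°  →  invalid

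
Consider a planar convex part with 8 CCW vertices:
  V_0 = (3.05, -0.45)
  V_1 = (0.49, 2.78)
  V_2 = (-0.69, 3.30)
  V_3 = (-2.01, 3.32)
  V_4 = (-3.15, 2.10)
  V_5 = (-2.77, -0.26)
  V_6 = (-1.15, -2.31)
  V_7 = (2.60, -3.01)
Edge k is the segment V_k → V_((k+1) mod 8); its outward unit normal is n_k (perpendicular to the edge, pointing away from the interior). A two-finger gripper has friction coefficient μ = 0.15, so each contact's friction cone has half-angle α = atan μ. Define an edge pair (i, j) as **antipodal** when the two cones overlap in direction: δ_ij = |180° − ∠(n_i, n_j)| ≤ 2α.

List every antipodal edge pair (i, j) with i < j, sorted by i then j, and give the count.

α = atan 0.15 = 8.53°;  2α = 17.06°
n_0 = (+0.7837, +0.6211)
n_1 = (+0.4033, +0.9151)
n_2 = (+0.0151, +0.9999)
n_3 = (-0.7307, +0.6827)
n_4 = (-0.9873, -0.1590)
n_5 = (-0.7846, -0.6200)
n_6 = (-0.1835, -0.9830)
n_7 = (+0.9849, -0.1731)
  (0,1): δ = 152.18°  ·
  (0,2): δ = 129.27°  ·
  (0,3): δ = 81.46°  ·
  (0,4): δ = 29.25°  ·
  (0,5): δ = 0.08°  ✓
  (0,6): δ = 41.03°  ·
  (0,7): δ = 131.63°  ·
  (1,2): δ = 157.09°  ·
  (1,3): δ = 109.28°  ·
  (1,4): δ = 57.07°  ·
  (1,5): δ = 27.90°  ·
  (1,6): δ = 13.21°  ✓
  (1,7): δ = 103.81°  ·
  (2,3): δ = 132.19°  ·
  (2,4): δ = 79.98°  ·
  (2,5): δ = 50.81°  ·
  (2,6): δ = 9.71°  ✓
  (2,7): δ = 80.90°  ·
  (3,4): δ = 127.79°  ·
  (3,5): δ = 98.62°  ·
  (3,6): δ = 57.52°  ·
  (3,7): δ = 33.09°  ·
  (4,5): δ = 150.83°  ·
  (4,6): δ = 109.72°  ·
  (4,7): δ = 19.12°  ·
  (5,6): δ = 138.89°  ·
  (5,7): δ = 48.29°  ·
  (6,7): δ = 89.40°  ·
antipodal pairs: 3

count = 3; pairs: (0,5), (1,6), (2,6)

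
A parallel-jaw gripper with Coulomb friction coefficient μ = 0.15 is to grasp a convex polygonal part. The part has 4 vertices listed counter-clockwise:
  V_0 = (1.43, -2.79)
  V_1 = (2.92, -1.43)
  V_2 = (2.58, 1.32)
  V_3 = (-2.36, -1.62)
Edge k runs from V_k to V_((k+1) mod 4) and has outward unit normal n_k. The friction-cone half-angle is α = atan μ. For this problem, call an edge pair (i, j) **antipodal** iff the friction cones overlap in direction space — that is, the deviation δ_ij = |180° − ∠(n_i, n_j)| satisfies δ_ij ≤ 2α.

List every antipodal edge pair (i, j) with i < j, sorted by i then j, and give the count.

count = 1; pairs: (0,2)

α = atan 0.15 = 8.53°;  2α = 17.06°
n_0 = (+0.6742, -0.7386)
n_1 = (+0.9924, +0.1227)
n_2 = (-0.5114, +0.8593)
n_3 = (-0.2950, -0.9555)
  (0,1): δ = 125.34°  ·
  (0,2): δ = 11.63°  ✓
  (0,3): δ = 120.46°  ·
  (1,2): δ = 66.29°  ·
  (1,3): δ = 65.80°  ·
  (2,3): δ = 47.91°  ·
antipodal pairs: 1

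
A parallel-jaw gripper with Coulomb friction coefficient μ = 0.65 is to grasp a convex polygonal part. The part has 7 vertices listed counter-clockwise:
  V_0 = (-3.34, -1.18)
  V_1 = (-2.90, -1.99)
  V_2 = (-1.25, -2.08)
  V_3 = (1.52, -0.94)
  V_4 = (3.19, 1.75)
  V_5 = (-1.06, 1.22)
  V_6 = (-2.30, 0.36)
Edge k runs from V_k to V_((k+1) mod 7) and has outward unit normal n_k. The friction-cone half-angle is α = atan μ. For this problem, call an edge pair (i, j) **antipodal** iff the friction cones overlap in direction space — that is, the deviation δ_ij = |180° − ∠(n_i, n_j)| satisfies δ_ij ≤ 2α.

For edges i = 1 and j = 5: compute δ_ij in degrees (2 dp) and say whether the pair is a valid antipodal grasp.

α = atan 0.65 = 33.02°;  2α = 66.05°
edge 1: e_1 = (+1.65, -0.09);  n_1 = (-0.0545, -0.9985)
edge 5: e_5 = (-1.24, -0.86);  n_5 = (-0.5699, +0.8217)
∠(n_1, n_5) = 142.13°
δ = |180° − 142.13°| = 37.87°
37.87° ≤ 2α = 66.05°  →  valid

δ = 37.87°, valid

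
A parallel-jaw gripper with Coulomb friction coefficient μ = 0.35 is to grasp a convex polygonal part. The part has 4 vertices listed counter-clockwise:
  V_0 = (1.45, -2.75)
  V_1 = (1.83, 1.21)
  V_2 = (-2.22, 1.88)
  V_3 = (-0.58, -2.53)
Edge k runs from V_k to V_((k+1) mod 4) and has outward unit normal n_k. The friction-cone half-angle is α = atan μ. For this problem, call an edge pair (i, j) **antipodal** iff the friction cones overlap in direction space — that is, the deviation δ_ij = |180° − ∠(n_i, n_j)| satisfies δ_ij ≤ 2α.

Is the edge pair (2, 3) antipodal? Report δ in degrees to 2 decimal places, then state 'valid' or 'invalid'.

δ = 116.58°, invalid

α = atan 0.35 = 19.29°;  2α = 38.58°
edge 2: e_2 = (+1.64, -4.41);  n_2 = (-0.9373, -0.3486)
edge 3: e_3 = (+2.03, -0.22);  n_3 = (-0.1077, -0.9942)
∠(n_2, n_3) = 63.42°
δ = |180° − 63.42°| = 116.58°
116.58° > 2α = 38.58°  →  invalid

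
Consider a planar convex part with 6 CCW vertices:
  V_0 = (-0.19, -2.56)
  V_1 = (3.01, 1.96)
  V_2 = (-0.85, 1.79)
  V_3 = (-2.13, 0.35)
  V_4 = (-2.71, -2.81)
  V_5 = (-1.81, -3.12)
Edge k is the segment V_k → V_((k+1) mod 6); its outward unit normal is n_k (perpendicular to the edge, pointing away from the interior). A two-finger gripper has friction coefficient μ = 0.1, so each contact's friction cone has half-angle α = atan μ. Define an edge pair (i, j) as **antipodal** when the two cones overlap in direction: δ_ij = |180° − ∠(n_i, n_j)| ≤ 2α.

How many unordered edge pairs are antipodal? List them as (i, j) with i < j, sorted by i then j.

count = 1; pairs: (0,2)

α = atan 0.1 = 5.71°;  2α = 11.42°
n_0 = (+0.8162, -0.5778)
n_1 = (-0.0440, +0.9990)
n_2 = (-0.7474, +0.6644)
n_3 = (-0.9836, +0.1805)
n_4 = (-0.3257, -0.9455)
n_5 = (+0.3267, -0.9451)
  (0,1): δ = 52.18°  ·
  (0,2): δ = 6.34°  ✓
  (0,3): δ = 24.90°  ·
  (0,4): δ = 106.29°  ·
  (0,5): δ = 144.37°  ·
  (1,2): δ = 134.16°  ·
  (1,3): δ = 102.92°  ·
  (1,4): δ = 21.53°  ·
  (1,5): δ = 16.55°  ·
  (2,3): δ = 148.77°  ·
  (2,4): δ = 67.37°  ·
  (2,5): δ = 29.30°  ·
  (3,4): δ = 98.61°  ·
  (3,5): δ = 60.53°  ·
  (4,5): δ = 141.92°  ·
antipodal pairs: 1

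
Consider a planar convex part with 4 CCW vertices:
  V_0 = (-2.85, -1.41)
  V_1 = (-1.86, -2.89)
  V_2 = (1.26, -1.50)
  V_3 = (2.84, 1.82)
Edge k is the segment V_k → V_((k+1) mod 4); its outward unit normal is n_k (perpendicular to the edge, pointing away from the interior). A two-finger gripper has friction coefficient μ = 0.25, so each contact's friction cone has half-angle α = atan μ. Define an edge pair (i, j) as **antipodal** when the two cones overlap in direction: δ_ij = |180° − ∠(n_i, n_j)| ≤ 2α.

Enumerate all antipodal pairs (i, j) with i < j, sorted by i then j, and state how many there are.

α = atan 0.25 = 14.04°;  2α = 28.07°
n_0 = (-0.8312, -0.5560)
n_1 = (+0.4070, -0.9134)
n_2 = (+0.9030, -0.4297)
n_3 = (-0.4937, +0.8697)
  (0,1): δ = 99.77°  ·
  (0,2): δ = 59.23°  ·
  (0,3): δ = 85.80°  ·
  (1,2): δ = 139.46°  ·
  (1,3): δ = 5.57°  ✓
  (2,3): δ = 34.97°  ·
antipodal pairs: 1

count = 1; pairs: (1,3)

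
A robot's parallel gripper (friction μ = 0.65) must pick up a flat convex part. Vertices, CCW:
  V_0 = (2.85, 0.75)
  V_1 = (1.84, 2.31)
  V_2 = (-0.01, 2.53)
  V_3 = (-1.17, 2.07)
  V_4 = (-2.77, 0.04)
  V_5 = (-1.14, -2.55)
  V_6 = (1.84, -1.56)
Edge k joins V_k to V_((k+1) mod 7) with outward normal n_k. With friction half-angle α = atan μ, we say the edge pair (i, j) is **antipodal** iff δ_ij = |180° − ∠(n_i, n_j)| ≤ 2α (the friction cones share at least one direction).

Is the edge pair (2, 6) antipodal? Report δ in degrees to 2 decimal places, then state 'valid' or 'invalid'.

α = atan 0.65 = 33.02°;  2α = 66.05°
edge 2: e_2 = (-1.16, -0.46);  n_2 = (-0.3686, +0.9296)
edge 6: e_6 = (+1.01, +2.31);  n_6 = (+0.9162, -0.4006)
∠(n_2, n_6) = 135.25°
δ = |180° − 135.25°| = 44.75°
44.75° ≤ 2α = 66.05°  →  valid

δ = 44.75°, valid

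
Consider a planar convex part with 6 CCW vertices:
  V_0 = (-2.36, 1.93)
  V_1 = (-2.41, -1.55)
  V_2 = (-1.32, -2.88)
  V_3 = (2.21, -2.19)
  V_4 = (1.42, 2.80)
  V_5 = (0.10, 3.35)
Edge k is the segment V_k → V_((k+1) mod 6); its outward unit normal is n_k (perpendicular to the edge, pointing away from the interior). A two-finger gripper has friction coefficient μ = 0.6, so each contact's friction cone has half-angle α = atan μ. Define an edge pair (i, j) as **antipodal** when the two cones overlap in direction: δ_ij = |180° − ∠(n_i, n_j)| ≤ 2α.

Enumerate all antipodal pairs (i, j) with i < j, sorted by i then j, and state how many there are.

α = atan 0.6 = 30.96°;  2α = 61.93°
n_0 = (-0.9999, +0.0144)
n_1 = (-0.7734, -0.6339)
n_2 = (+0.1918, -0.9814)
n_3 = (+0.9877, +0.1564)
n_4 = (+0.3846, +0.9231)
n_5 = (-0.4999, +0.8661)
  (0,1): δ = 139.84°  ·
  (0,2): δ = 78.12°  ·
  (0,3): δ = 9.82°  ✓
  (0,4): δ = 68.20°  ·
  (0,5): δ = 120.82°  ·
  (1,2): δ = 118.28°  ·
  (1,3): δ = 30.34°  ✓
  (1,4): δ = 28.04°  ✓
  (1,5): δ = 80.66°  ·
  (2,3): δ = 92.06°  ·
  (2,4): δ = 33.68°  ✓
  (2,5): δ = 18.94°  ✓
  (3,4): δ = 121.62°  ·
  (3,5): δ = 69.00°  ·
  (4,5): δ = 127.39°  ·
antipodal pairs: 5

count = 5; pairs: (0,3), (1,3), (1,4), (2,4), (2,5)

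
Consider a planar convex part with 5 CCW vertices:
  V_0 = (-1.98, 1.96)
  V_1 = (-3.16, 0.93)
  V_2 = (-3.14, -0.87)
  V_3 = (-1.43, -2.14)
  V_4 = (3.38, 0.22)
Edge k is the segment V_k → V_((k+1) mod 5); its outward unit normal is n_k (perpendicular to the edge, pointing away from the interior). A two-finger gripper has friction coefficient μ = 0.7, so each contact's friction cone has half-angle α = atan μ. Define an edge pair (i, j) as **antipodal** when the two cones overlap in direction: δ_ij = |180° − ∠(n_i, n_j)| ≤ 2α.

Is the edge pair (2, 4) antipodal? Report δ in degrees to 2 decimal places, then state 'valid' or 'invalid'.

δ = 18.62°, valid

α = atan 0.7 = 34.99°;  2α = 69.98°
edge 2: e_2 = (+1.71, -1.27);  n_2 = (-0.5962, -0.8028)
edge 4: e_4 = (-5.36, +1.74);  n_4 = (+0.3088, +0.9511)
∠(n_2, n_4) = 161.38°
δ = |180° − 161.38°| = 18.62°
18.62° ≤ 2α = 69.98°  →  valid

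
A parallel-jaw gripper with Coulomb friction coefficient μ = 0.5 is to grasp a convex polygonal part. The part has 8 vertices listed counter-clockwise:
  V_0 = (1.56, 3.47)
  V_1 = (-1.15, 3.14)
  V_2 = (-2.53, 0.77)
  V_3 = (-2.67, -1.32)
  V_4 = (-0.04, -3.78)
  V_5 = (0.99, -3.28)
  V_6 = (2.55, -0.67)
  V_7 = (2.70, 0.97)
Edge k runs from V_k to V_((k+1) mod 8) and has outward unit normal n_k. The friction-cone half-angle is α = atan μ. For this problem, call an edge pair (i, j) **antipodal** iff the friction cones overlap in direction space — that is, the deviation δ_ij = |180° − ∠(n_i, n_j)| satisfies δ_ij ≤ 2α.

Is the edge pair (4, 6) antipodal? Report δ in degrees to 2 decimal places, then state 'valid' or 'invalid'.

α = atan 0.5 = 26.57°;  2α = 53.13°
edge 4: e_4 = (+1.03, +0.50);  n_4 = (+0.4367, -0.8996)
edge 6: e_6 = (+0.15, +1.64);  n_6 = (+0.9958, -0.0911)
∠(n_4, n_6) = 58.88°
δ = |180° − 58.88°| = 121.12°
121.12° > 2α = 53.13°  →  invalid

δ = 121.12°, invalid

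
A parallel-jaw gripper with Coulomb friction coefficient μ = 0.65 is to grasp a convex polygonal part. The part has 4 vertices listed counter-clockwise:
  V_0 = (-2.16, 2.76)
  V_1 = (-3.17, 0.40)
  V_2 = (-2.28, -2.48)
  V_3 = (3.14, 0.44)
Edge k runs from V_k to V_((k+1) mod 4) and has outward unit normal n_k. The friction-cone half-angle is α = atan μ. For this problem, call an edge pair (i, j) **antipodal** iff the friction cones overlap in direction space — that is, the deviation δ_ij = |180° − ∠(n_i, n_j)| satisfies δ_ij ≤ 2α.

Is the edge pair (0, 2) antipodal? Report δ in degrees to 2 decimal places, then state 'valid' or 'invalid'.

δ = 38.52°, valid

α = atan 0.65 = 33.02°;  2α = 66.05°
edge 0: e_0 = (-1.01, -2.36);  n_0 = (-0.9193, +0.3934)
edge 2: e_2 = (+5.42, +2.92);  n_2 = (+0.4743, -0.8804)
∠(n_0, n_2) = 141.48°
δ = |180° − 141.48°| = 38.52°
38.52° ≤ 2α = 66.05°  →  valid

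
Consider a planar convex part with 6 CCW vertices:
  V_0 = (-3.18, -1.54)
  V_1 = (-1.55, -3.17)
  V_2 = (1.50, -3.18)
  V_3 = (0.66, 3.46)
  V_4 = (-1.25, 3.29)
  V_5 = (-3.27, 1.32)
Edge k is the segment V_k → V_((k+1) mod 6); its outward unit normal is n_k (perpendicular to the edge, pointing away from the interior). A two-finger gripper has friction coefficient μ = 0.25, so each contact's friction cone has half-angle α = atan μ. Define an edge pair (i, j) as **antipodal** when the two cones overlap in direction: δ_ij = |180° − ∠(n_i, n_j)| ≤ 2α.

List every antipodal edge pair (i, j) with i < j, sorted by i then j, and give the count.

α = atan 0.25 = 14.04°;  2α = 28.07°
n_0 = (-0.7071, -0.7071)
n_1 = (-0.0033, -1.0000)
n_2 = (+0.9921, +0.1255)
n_3 = (-0.0887, +0.9961)
n_4 = (-0.6982, +0.7159)
n_5 = (-0.9995, -0.0315)
  (0,1): δ = 135.19°  ·
  (0,2): δ = 37.79°  ·
  (0,3): δ = 50.09°  ·
  (0,4): δ = 89.28°  ·
  (0,5): δ = 136.80°  ·
  (1,2): δ = 82.60°  ·
  (1,3): δ = 5.27°  ✓
  (1,4): δ = 44.47°  ·
  (1,5): δ = 91.99°  ·
  (2,3): δ = 92.12°  ·
  (2,4): δ = 52.93°  ·
  (2,5): δ = 5.41°  ✓
  (3,4): δ = 140.80°  ·
  (3,5): δ = 93.28°  ·
  (4,5): δ = 132.48°  ·
antipodal pairs: 2

count = 2; pairs: (1,3), (2,5)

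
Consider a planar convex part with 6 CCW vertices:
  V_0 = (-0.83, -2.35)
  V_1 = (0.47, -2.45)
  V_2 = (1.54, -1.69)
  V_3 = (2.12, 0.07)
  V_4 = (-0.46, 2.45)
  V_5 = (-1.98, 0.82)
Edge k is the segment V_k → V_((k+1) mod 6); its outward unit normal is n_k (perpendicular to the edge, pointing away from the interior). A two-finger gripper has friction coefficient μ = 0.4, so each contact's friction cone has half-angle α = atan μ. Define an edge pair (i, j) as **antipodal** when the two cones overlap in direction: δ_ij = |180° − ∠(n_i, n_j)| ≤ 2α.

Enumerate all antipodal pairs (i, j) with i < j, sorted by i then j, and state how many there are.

count = 5; pairs: (0,3), (1,4), (2,4), (2,5), (3,5)

α = atan 0.4 = 21.80°;  2α = 43.60°
n_0 = (-0.0767, -0.9971)
n_1 = (+0.5791, -0.8153)
n_2 = (+0.9498, -0.3130)
n_3 = (+0.6780, +0.7350)
n_4 = (-0.7314, +0.6820)
n_5 = (-0.9401, -0.3410)
  (0,1): δ = 140.22°  ·
  (0,2): δ = 103.84°  ·
  (0,3): δ = 38.29°  ✓
  (0,4): δ = 51.40°  ·
  (0,5): δ = 114.34°  ·
  (1,2): δ = 143.62°  ·
  (1,3): δ = 78.08°  ·
  (1,4): δ = 11.61°  ✓
  (1,5): δ = 74.55°  ·
  (2,3): δ = 114.45°  ·
  (2,4): δ = 24.76°  ✓
  (2,5): δ = 38.18°  ✓
  (3,4): δ = 90.31°  ·
  (3,5): δ = 27.37°  ✓
  (4,5): δ = 117.06°  ·
antipodal pairs: 5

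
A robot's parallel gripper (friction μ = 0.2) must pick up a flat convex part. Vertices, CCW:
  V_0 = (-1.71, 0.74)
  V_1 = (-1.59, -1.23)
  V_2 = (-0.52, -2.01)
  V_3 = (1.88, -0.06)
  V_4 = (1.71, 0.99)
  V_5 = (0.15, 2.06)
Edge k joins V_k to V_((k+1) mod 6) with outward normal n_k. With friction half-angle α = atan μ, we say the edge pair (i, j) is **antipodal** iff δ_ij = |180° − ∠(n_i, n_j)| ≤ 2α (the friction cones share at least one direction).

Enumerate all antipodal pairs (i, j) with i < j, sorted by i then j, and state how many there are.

α = atan 0.2 = 11.31°;  2α = 22.62°
n_0 = (-0.9981, -0.0608)
n_1 = (-0.5891, -0.8081)
n_2 = (+0.6306, -0.7761)
n_3 = (+0.9871, +0.1598)
n_4 = (+0.5656, +0.8247)
n_5 = (-0.5787, +0.8155)
  (0,1): δ = 129.58°  ·
  (0,2): δ = 54.39°  ·
  (0,3): δ = 5.71°  ✓
  (0,4): δ = 52.07°  ·
  (0,5): δ = 121.88°  ·
  (1,2): δ = 104.82°  ·
  (1,3): δ = 44.71°  ·
  (1,4): δ = 1.64°  ✓
  (1,5): δ = 71.45°  ·
  (2,3): δ = 119.90°  ·
  (2,4): δ = 73.54°  ·
  (2,5): δ = 3.73°  ✓
  (3,4): δ = 133.64°  ·
  (3,5): δ = 63.83°  ·
  (4,5): δ = 110.19°  ·
antipodal pairs: 3

count = 3; pairs: (0,3), (1,4), (2,5)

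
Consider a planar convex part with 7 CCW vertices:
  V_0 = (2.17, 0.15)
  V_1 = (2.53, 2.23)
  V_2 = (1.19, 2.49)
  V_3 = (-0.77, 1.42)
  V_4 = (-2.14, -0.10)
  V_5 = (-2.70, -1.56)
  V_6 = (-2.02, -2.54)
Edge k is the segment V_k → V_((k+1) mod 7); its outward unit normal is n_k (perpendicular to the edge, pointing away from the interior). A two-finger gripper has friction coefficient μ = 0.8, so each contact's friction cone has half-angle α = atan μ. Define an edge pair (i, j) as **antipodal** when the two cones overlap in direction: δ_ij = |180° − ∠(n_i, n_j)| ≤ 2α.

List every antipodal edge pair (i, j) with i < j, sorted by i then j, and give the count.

α = atan 0.8 = 38.66°;  2α = 77.32°
n_0 = (+0.9854, -0.1705)
n_1 = (+0.1905, +0.9817)
n_2 = (-0.4792, +0.8777)
n_3 = (-0.7428, +0.6695)
n_4 = (-0.9337, +0.3581)
n_5 = (-0.8216, -0.5701)
n_6 = (+0.5402, -0.8415)
  (0,1): δ = 91.16°  ·
  (0,2): δ = 51.55°  ✓
  (0,3): δ = 32.21°  ✓
  (0,4): δ = 11.17°  ✓
  (0,5): δ = 44.58°  ✓
  (0,6): δ = 132.52°  ·
  (1,2): δ = 140.39°  ·
  (1,3): δ = 121.05°  ·
  (1,4): δ = 100.00°  ·
  (1,5): δ = 44.26°  ✓
  (1,6): δ = 43.68°  ✓
  (2,3): δ = 160.66°  ·
  (2,4): δ = 139.62°  ·
  (2,5): δ = 83.88°  ·
  (2,6): δ = 4.07°  ✓
  (3,4): δ = 158.96°  ·
  (3,5): δ = 103.22°  ·
  (3,6): δ = 15.27°  ✓
  (4,5): δ = 124.26°  ·
  (4,6): δ = 36.31°  ✓
  (5,6): δ = 92.06°  ·
antipodal pairs: 9

count = 9; pairs: (0,2), (0,3), (0,4), (0,5), (1,5), (1,6), (2,6), (3,6), (4,6)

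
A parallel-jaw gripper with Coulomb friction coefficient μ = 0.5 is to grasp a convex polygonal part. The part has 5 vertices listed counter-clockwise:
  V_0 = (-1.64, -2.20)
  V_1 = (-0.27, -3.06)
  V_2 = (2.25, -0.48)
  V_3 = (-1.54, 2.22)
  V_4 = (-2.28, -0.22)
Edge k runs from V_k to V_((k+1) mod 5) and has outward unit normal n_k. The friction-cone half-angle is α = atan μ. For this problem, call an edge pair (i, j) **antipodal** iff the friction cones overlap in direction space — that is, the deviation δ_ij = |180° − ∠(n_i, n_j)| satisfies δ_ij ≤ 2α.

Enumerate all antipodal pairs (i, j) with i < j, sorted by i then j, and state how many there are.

count = 3; pairs: (0,2), (1,3), (2,4)

α = atan 0.5 = 26.57°;  2α = 53.13°
n_0 = (-0.5317, -0.8470)
n_1 = (+0.7154, -0.6987)
n_2 = (+0.5802, +0.8145)
n_3 = (-0.9570, +0.2902)
n_4 = (-0.9515, -0.3076)
  (0,1): δ = 102.21°  ·
  (0,2): δ = 3.35°  ✓
  (0,3): δ = 105.25°  ·
  (0,4): δ = 140.03°  ·
  (1,2): δ = 81.14°  ·
  (1,3): δ = 27.45°  ✓
  (1,4): δ = 62.24°  ·
  (2,3): δ = 71.41°  ·
  (2,4): δ = 36.62°  ✓
  (3,4): δ = 145.22°  ·
antipodal pairs: 3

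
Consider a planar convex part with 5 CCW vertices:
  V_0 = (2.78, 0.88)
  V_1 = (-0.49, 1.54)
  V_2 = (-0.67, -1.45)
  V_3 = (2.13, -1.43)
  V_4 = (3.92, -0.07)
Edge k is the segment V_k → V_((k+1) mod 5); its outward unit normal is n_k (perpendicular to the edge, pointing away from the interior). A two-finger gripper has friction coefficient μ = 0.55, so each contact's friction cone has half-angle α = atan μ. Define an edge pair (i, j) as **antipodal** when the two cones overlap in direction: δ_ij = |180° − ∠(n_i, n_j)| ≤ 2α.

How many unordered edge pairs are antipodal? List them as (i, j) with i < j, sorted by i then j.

count = 5; pairs: (0,2), (0,3), (1,3), (1,4), (2,4)

α = atan 0.55 = 28.81°;  2α = 57.62°
n_0 = (+0.1978, +0.9802)
n_1 = (-0.9982, +0.0601)
n_2 = (+0.0071, -1.0000)
n_3 = (+0.6050, -0.7962)
n_4 = (+0.6402, +0.7682)
  (0,1): δ = 82.03°  ·
  (0,2): δ = 11.82°  ✓
  (0,3): δ = 48.64°  ✓
  (0,4): δ = 151.61°  ·
  (1,2): δ = 86.15°  ·
  (1,3): δ = 49.33°  ✓
  (1,4): δ = 53.64°  ✓
  (2,3): δ = 143.18°  ·
  (2,4): δ = 40.21°  ✓
  (3,4): δ = 77.03°  ·
antipodal pairs: 5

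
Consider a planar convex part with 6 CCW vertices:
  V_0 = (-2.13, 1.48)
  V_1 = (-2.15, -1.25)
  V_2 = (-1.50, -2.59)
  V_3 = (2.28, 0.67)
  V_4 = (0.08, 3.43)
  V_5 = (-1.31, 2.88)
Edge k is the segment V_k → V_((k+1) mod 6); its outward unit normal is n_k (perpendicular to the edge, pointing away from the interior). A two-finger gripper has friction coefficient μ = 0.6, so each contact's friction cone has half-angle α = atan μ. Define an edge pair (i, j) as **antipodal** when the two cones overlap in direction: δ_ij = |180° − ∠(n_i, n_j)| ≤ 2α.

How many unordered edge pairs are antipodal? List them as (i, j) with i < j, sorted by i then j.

α = atan 0.6 = 30.96°;  2α = 61.93°
n_0 = (-1.0000, +0.0073)
n_1 = (-0.8997, -0.4364)
n_2 = (+0.6531, -0.7573)
n_3 = (+0.7820, +0.6233)
n_4 = (-0.3679, +0.9299)
n_5 = (-0.8629, +0.5054)
  (0,1): δ = 153.70°  ·
  (0,2): δ = 48.80°  ✓
  (0,3): δ = 38.98°  ✓
  (0,4): δ = 112.01°  ·
  (0,5): δ = 150.06°  ·
  (1,2): δ = 75.10°  ·
  (1,3): δ = 12.68°  ✓
  (1,4): δ = 85.71°  ·
  (1,5): δ = 123.77°  ·
  (2,3): δ = 92.22°  ·
  (2,4): δ = 19.19°  ✓
  (2,5): δ = 18.87°  ✓
  (3,4): δ = 106.97°  ·
  (3,5): δ = 68.92°  ·
  (4,5): δ = 141.95°  ·
antipodal pairs: 5

count = 5; pairs: (0,2), (0,3), (1,3), (2,4), (2,5)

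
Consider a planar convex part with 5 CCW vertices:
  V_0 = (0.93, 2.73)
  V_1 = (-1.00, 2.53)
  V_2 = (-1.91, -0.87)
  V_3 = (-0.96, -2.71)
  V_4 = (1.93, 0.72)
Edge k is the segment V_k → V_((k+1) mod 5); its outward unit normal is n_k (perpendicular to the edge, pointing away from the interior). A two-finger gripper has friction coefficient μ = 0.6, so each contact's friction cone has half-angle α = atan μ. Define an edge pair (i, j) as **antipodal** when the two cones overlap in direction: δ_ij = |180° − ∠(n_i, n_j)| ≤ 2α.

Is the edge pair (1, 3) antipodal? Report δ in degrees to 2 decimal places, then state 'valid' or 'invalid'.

δ = 25.13°, valid

α = atan 0.6 = 30.96°;  2α = 61.93°
edge 1: e_1 = (-0.91, -3.40);  n_1 = (-0.9660, +0.2585)
edge 3: e_3 = (+2.89, +3.43);  n_3 = (+0.7647, -0.6443)
∠(n_1, n_3) = 154.87°
δ = |180° − 154.87°| = 25.13°
25.13° ≤ 2α = 61.93°  →  valid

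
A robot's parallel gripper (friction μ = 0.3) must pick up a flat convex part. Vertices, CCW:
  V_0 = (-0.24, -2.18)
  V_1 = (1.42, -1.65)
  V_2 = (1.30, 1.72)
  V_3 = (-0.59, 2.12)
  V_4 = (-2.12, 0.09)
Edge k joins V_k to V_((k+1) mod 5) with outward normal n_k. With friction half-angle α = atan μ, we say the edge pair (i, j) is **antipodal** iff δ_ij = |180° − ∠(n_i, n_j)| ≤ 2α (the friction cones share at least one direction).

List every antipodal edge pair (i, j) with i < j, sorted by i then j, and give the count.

α = atan 0.3 = 16.70°;  2α = 33.40°
n_0 = (+0.3042, -0.9526)
n_1 = (+0.9994, +0.0356)
n_2 = (+0.2071, +0.9783)
n_3 = (-0.7986, +0.6019)
n_4 = (-0.7702, -0.6378)
  (0,1): δ = 105.67°  ·
  (0,2): δ = 29.66°  ✓
  (0,3): δ = 35.29°  ·
  (0,4): δ = 111.92°  ·
  (1,2): δ = 103.99°  ·
  (1,3): δ = 39.04°  ·
  (1,4): δ = 37.59°  ·
  (2,3): δ = 115.06°  ·
  (2,4): δ = 38.42°  ·
  (3,4): δ = 103.36°  ·
antipodal pairs: 1

count = 1; pairs: (0,2)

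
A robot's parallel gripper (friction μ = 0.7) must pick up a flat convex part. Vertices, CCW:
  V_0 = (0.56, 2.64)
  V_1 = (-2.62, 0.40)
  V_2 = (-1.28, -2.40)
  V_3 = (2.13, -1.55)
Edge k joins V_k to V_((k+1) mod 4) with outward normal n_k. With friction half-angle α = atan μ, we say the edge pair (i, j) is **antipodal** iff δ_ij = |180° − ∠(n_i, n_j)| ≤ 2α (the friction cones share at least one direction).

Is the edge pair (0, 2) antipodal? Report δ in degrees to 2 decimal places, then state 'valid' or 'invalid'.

δ = 21.16°, valid

α = atan 0.7 = 34.99°;  2α = 69.98°
edge 0: e_0 = (-3.18, -2.24);  n_0 = (-0.5759, +0.8175)
edge 2: e_2 = (+3.41, +0.85);  n_2 = (+0.2419, -0.9703)
∠(n_0, n_2) = 158.84°
δ = |180° − 158.84°| = 21.16°
21.16° ≤ 2α = 69.98°  →  valid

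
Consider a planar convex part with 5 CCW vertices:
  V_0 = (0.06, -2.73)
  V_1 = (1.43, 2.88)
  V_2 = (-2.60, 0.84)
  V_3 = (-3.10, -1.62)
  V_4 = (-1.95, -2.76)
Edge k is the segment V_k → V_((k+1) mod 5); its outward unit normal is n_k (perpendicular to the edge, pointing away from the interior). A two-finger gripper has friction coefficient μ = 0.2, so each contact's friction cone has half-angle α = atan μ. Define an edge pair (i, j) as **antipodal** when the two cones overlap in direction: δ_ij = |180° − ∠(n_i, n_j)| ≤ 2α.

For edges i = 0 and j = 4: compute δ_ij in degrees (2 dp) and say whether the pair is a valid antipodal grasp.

α = atan 0.2 = 11.31°;  2α = 22.62°
edge 0: e_0 = (+1.37, +5.61);  n_0 = (+0.9715, -0.2372)
edge 4: e_4 = (+2.01, +0.03);  n_4 = (+0.0149, -0.9999)
∠(n_0, n_4) = 75.42°
δ = |180° − 75.42°| = 104.58°
104.58° > 2α = 22.62°  →  invalid

δ = 104.58°, invalid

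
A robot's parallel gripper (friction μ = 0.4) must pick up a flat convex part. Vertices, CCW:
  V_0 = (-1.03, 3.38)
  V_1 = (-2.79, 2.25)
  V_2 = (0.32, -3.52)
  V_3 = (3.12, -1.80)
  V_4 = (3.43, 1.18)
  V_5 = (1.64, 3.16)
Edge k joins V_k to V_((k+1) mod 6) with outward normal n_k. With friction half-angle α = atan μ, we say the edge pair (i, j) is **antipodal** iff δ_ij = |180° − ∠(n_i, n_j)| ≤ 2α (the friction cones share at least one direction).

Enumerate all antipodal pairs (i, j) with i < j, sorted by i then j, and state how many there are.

count = 4; pairs: (0,2), (1,3), (1,4), (2,5)

α = atan 0.4 = 21.80°;  2α = 43.60°
n_0 = (-0.5403, +0.8415)
n_1 = (-0.8803, -0.4745)
n_2 = (+0.5234, -0.8521)
n_3 = (+0.9946, -0.1035)
n_4 = (+0.7418, +0.6706)
n_5 = (+0.0821, +0.9966)
  (0,1): δ = 94.38°  ·
  (0,2): δ = 1.14°  ✓
  (0,3): δ = 51.36°  ·
  (0,4): δ = 99.41°  ·
  (0,5): δ = 142.59°  ·
  (1,2): δ = 86.76°  ·
  (1,3): δ = 34.26°  ✓
  (1,4): δ = 13.79°  ✓
  (1,5): δ = 56.97°  ·
  (2,3): δ = 127.50°  ·
  (2,4): δ = 79.45°  ·
  (2,5): δ = 36.27°  ✓
  (3,4): δ = 131.95°  ·
  (3,5): δ = 88.77°  ·
  (4,5): δ = 136.83°  ·
antipodal pairs: 4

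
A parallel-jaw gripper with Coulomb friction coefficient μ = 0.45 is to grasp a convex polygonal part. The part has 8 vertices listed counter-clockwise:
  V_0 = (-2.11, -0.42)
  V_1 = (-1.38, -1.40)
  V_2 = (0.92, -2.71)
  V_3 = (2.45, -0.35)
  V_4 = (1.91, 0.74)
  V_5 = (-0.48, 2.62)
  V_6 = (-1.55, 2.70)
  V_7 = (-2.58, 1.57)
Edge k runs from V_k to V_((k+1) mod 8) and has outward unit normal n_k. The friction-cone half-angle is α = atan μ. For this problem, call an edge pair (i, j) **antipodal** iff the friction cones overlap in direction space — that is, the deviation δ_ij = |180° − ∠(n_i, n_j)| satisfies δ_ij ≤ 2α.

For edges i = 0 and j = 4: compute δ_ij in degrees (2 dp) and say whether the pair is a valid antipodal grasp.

α = atan 0.45 = 24.23°;  2α = 48.46°
edge 0: e_0 = (+0.73, -0.98);  n_0 = (-0.8020, -0.5974)
edge 4: e_4 = (-2.39, +1.88);  n_4 = (+0.6183, +0.7860)
∠(n_0, n_4) = 164.87°
δ = |180° − 164.87°| = 15.13°
15.13° ≤ 2α = 48.46°  →  valid

δ = 15.13°, valid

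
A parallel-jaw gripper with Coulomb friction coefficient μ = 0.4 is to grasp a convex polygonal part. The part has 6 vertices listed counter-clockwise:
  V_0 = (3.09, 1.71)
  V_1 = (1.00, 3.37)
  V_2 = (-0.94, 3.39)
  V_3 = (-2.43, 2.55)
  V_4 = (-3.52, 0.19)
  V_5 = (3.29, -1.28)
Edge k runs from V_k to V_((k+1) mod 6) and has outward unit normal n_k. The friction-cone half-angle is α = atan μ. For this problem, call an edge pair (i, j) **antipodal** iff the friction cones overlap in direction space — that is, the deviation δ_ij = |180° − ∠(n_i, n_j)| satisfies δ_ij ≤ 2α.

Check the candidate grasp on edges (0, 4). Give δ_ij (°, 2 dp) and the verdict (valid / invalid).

α = atan 0.4 = 21.80°;  2α = 43.60°
edge 0: e_0 = (-2.09, +1.66);  n_0 = (+0.6219, +0.7831)
edge 4: e_4 = (+6.81, -1.47);  n_4 = (-0.2110, -0.9775)
∠(n_0, n_4) = 153.72°
δ = |180° − 153.72°| = 26.28°
26.28° ≤ 2α = 43.60°  →  valid

δ = 26.28°, valid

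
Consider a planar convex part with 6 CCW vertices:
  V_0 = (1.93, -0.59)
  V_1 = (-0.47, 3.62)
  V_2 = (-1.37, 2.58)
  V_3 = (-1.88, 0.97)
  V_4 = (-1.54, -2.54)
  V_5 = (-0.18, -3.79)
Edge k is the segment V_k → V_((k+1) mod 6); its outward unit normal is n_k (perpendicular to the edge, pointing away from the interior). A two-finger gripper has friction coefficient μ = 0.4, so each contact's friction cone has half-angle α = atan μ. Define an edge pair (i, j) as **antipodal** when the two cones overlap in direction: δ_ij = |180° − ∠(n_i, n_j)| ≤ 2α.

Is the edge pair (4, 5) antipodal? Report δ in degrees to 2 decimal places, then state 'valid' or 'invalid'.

δ = 80.81°, invalid

α = atan 0.4 = 21.80°;  2α = 43.60°
edge 4: e_4 = (+1.36, -1.25);  n_4 = (-0.6767, -0.7363)
edge 5: e_5 = (+2.11, +3.20);  n_5 = (+0.8348, -0.5505)
∠(n_4, n_5) = 99.19°
δ = |180° − 99.19°| = 80.81°
80.81° > 2α = 43.60°  →  invalid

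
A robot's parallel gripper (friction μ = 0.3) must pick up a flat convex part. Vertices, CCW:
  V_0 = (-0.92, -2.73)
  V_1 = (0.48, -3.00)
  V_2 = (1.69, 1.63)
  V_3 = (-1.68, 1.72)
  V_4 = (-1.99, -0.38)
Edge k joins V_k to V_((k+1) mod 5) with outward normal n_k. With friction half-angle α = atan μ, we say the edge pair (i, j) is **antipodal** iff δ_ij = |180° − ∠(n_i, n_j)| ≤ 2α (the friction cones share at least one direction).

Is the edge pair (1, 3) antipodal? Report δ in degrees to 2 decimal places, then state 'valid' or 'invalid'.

δ = 6.25°, valid

α = atan 0.3 = 16.70°;  2α = 33.40°
edge 1: e_1 = (+1.21, +4.63);  n_1 = (+0.9675, -0.2528)
edge 3: e_3 = (-0.31, -2.10);  n_3 = (-0.9893, +0.1460)
∠(n_1, n_3) = 173.75°
δ = |180° − 173.75°| = 6.25°
6.25° ≤ 2α = 33.40°  →  valid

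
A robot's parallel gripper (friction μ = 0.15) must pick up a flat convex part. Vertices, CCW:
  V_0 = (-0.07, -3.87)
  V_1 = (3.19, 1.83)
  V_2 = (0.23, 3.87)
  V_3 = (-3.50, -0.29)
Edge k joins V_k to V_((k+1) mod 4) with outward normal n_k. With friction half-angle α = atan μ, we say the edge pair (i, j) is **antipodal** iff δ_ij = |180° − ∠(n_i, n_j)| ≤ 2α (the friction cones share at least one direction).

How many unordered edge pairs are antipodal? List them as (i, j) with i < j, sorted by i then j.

count = 2; pairs: (0,2), (1,3)

α = atan 0.15 = 8.53°;  2α = 17.06°
n_0 = (+0.8681, -0.4965)
n_1 = (+0.5675, +0.8234)
n_2 = (-0.7445, +0.6676)
n_3 = (-0.7221, -0.6918)
  (0,1): δ = 94.81°  ·
  (0,2): δ = 12.11°  ✓
  (0,3): δ = 73.54°  ·
  (1,2): δ = 97.31°  ·
  (1,3): δ = 11.65°  ✓
  (2,3): δ = 94.35°  ·
antipodal pairs: 2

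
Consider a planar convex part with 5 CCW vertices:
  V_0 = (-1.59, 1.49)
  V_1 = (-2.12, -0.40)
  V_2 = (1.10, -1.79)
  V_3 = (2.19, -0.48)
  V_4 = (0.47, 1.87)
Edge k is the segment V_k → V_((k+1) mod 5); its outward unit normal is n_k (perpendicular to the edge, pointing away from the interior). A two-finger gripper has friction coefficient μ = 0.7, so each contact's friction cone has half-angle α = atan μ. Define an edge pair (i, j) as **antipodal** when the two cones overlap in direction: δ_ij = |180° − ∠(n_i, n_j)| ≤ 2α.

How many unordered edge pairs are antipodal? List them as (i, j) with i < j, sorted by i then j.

α = atan 0.7 = 34.99°;  2α = 69.98°
n_0 = (-0.9629, +0.2700)
n_1 = (-0.3963, -0.9181)
n_2 = (+0.7687, -0.6396)
n_3 = (+0.8070, +0.5906)
n_4 = (-0.1814, +0.9834)
  (0,1): δ = 97.68°  ·
  (0,2): δ = 24.10°  ✓
  (0,3): δ = 51.87°  ✓
  (0,4): δ = 116.12°  ·
  (1,2): δ = 106.41°  ·
  (1,3): δ = 30.45°  ✓
  (1,4): δ = 33.80°  ✓
  (2,3): δ = 104.04°  ·
  (2,4): δ = 39.79°  ✓
  (3,4): δ = 115.75°  ·
antipodal pairs: 5

count = 5; pairs: (0,2), (0,3), (1,3), (1,4), (2,4)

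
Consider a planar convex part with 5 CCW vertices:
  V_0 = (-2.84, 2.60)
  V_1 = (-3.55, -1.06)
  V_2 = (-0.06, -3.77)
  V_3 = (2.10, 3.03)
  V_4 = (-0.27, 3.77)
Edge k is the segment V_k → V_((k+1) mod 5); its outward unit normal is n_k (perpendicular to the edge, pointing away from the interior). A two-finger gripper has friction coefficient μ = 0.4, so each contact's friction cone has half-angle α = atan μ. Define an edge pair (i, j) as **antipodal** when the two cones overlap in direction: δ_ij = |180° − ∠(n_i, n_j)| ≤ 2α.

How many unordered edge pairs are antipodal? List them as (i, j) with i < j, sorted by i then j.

count = 2; pairs: (0,2), (1,3)

α = atan 0.4 = 21.80°;  2α = 43.60°
n_0 = (-0.9817, +0.1904)
n_1 = (-0.6133, -0.7898)
n_2 = (+0.9531, -0.3027)
n_3 = (+0.2980, +0.9546)
n_4 = (-0.4143, +0.9101)
  (0,1): δ = 116.85°  ·
  (0,2): δ = 6.64°  ✓
  (0,3): δ = 83.64°  ·
  (0,4): δ = 125.46°  ·
  (1,2): δ = 69.79°  ·
  (1,3): δ = 20.49°  ✓
  (1,4): δ = 62.31°  ·
  (2,3): δ = 89.72°  ·
  (2,4): δ = 47.90°  ·
  (3,4): δ = 138.18°  ·
antipodal pairs: 2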